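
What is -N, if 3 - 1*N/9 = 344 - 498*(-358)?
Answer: 1607625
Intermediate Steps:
N = -1607625 (N = 27 - 9*(344 - 498*(-358)) = 27 - 9*(344 + 178284) = 27 - 9*178628 = 27 - 1607652 = -1607625)
-N = -1*(-1607625) = 1607625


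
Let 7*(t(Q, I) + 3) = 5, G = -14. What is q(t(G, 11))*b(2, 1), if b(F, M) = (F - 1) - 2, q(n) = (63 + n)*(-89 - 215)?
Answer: 129200/7 ≈ 18457.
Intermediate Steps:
t(Q, I) = -16/7 (t(Q, I) = -3 + (⅐)*5 = -3 + 5/7 = -16/7)
q(n) = -19152 - 304*n (q(n) = (63 + n)*(-304) = -19152 - 304*n)
b(F, M) = -3 + F (b(F, M) = (-1 + F) - 2 = -3 + F)
q(t(G, 11))*b(2, 1) = (-19152 - 304*(-16/7))*(-3 + 2) = (-19152 + 4864/7)*(-1) = -129200/7*(-1) = 129200/7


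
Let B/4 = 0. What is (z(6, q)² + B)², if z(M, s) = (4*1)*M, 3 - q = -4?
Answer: 331776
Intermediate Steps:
q = 7 (q = 3 - 1*(-4) = 3 + 4 = 7)
z(M, s) = 4*M
B = 0 (B = 4*0 = 0)
(z(6, q)² + B)² = ((4*6)² + 0)² = (24² + 0)² = (576 + 0)² = 576² = 331776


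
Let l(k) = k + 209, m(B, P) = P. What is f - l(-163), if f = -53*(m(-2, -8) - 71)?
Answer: 4141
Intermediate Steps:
l(k) = 209 + k
f = 4187 (f = -53*(-8 - 71) = -53*(-79) = 4187)
f - l(-163) = 4187 - (209 - 163) = 4187 - 1*46 = 4187 - 46 = 4141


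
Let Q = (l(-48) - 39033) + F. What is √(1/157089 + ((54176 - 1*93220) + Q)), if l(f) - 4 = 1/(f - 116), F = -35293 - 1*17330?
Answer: 7*I*√442573586683389141/12881298 ≈ 361.52*I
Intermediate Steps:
F = -52623 (F = -35293 - 17330 = -52623)
l(f) = 4 + 1/(-116 + f) (l(f) = 4 + 1/(f - 116) = 4 + 1/(-116 + f))
Q = -15030929/164 (Q = ((-463 + 4*(-48))/(-116 - 48) - 39033) - 52623 = ((-463 - 192)/(-164) - 39033) - 52623 = (-1/164*(-655) - 39033) - 52623 = (655/164 - 39033) - 52623 = -6400757/164 - 52623 = -15030929/164 ≈ -91652.)
√(1/157089 + ((54176 - 1*93220) + Q)) = √(1/157089 + ((54176 - 1*93220) - 15030929/164)) = √(1/157089 + ((54176 - 93220) - 15030929/164)) = √(1/157089 + (-39044 - 15030929/164)) = √(1/157089 - 21434145/164) = √(-3367068403741/25762596) = 7*I*√442573586683389141/12881298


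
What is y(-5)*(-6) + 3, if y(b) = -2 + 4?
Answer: -9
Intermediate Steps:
y(b) = 2
y(-5)*(-6) + 3 = 2*(-6) + 3 = -12 + 3 = -9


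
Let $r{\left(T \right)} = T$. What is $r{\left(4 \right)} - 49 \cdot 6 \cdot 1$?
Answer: $-290$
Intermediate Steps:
$r{\left(4 \right)} - 49 \cdot 6 \cdot 1 = 4 - 49 \cdot 6 \cdot 1 = 4 - 294 = -290$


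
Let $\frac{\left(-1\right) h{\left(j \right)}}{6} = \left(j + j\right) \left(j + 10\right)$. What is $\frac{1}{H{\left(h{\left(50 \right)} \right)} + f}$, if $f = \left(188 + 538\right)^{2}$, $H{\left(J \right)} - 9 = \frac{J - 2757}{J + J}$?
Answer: $\frac{24000}{12650052919} \approx 1.8972 \cdot 10^{-6}$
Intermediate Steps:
$h{\left(j \right)} = - 12 j \left(10 + j\right)$ ($h{\left(j \right)} = - 6 \left(j + j\right) \left(j + 10\right) = - 6 \cdot 2 j \left(10 + j\right) = - 12 j \left(10 + j\right)$)
$H{\left(J \right)} = 9 + \frac{-2757 + J}{2 J}$ ($H{\left(J \right)} = 9 + \frac{J - 2757}{J + J} = 9 + \frac{-2757 + J}{2 J}$)
$f = 527076$ ($f = 726^{2} = 527076$)
$\frac{1}{H{\left(h{\left(50 \right)} \right)} + f} = \frac{1}{\frac{-2757 + 19 \left(\left(-12\right) 50 \left(10 + 50\right)\right)}{2 \left(\left(-12\right) 50 \left(10 + 50\right)\right)} + 527076} = \frac{1}{\frac{-2757 + 19 \left(\left(-12\right) 50 \cdot 60\right)}{2 \left(\left(-12\right) 50 \cdot 60\right)} + 527076} = \frac{1}{\frac{-2757 + 19 \left(-36000\right)}{2 \left(-36000\right)} + 527076} = \frac{1}{\frac{1}{2} \left(- \frac{1}{36000}\right) \left(-2757 - 684000\right) + 527076} = \frac{1}{\frac{1}{2} \left(- \frac{1}{36000}\right) \left(-686757\right) + 527076} = \frac{1}{\frac{228919}{24000} + 527076} = \frac{1}{\frac{12650052919}{24000}} = \frac{24000}{12650052919}$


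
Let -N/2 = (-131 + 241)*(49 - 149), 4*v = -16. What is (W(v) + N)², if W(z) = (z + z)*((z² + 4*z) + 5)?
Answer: 482241600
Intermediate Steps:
v = -4 (v = (¼)*(-16) = -4)
N = 22000 (N = -2*(-131 + 241)*(49 - 149) = -220*(-100) = -2*(-11000) = 22000)
W(z) = 2*z*(5 + z² + 4*z) (W(z) = (2*z)*(5 + z² + 4*z) = 2*z*(5 + z² + 4*z))
(W(v) + N)² = (2*(-4)*(5 + (-4)² + 4*(-4)) + 22000)² = (2*(-4)*(5 + 16 - 16) + 22000)² = (2*(-4)*5 + 22000)² = (-40 + 22000)² = 21960² = 482241600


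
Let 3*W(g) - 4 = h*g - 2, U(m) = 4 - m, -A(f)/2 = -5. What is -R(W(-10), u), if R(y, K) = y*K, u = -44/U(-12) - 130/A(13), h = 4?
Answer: -399/2 ≈ -199.50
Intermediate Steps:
A(f) = 10 (A(f) = -2*(-5) = 10)
W(g) = ⅔ + 4*g/3 (W(g) = 4/3 + (4*g - 2)/3 = 4/3 + (-2 + 4*g)/3 = 4/3 + (-⅔ + 4*g/3) = ⅔ + 4*g/3)
u = -63/4 (u = -44/(4 - 1*(-12)) - 130/10 = -44/(4 + 12) - 130*⅒ = -44/16 - 13 = -44*1/16 - 13 = -11/4 - 13 = -63/4 ≈ -15.750)
R(y, K) = K*y
-R(W(-10), u) = -(-63)*(⅔ + (4/3)*(-10))/4 = -(-63)*(⅔ - 40/3)/4 = -(-63)*(-38)/(4*3) = -1*399/2 = -399/2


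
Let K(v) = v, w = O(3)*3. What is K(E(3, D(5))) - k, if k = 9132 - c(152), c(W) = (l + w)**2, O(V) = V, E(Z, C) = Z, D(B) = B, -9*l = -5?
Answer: -732053/81 ≈ -9037.7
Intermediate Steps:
l = 5/9 (l = -1/9*(-5) = 5/9 ≈ 0.55556)
w = 9 (w = 3*3 = 9)
c(W) = 7396/81 (c(W) = (5/9 + 9)**2 = (86/9)**2 = 7396/81)
k = 732296/81 (k = 9132 - 1*7396/81 = 9132 - 7396/81 = 732296/81 ≈ 9040.7)
K(E(3, D(5))) - k = 3 - 1*732296/81 = 3 - 732296/81 = -732053/81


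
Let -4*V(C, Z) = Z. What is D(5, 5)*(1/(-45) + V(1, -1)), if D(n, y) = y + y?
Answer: 41/18 ≈ 2.2778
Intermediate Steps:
D(n, y) = 2*y
V(C, Z) = -Z/4
D(5, 5)*(1/(-45) + V(1, -1)) = (2*5)*(1/(-45) - 1/4*(-1)) = 10*(-1/45 + 1/4) = 10*(41/180) = 41/18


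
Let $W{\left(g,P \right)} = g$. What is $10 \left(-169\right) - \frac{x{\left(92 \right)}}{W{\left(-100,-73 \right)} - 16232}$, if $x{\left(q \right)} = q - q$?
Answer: $-1690$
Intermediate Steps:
$x{\left(q \right)} = 0$
$10 \left(-169\right) - \frac{x{\left(92 \right)}}{W{\left(-100,-73 \right)} - 16232} = 10 \left(-169\right) - \frac{0}{-100 - 16232} = -1690 - \frac{0}{-16332} = -1690 - 0 \left(- \frac{1}{16332}\right) = -1690 - 0 = -1690 + 0 = -1690$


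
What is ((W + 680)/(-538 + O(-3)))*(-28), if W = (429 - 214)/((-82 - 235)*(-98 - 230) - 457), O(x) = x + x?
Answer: 492751945/14078584 ≈ 35.000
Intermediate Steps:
O(x) = 2*x
W = 215/103519 (W = 215/(-317*(-328) - 457) = 215/(103976 - 457) = 215/103519 ≈ 0.0020769)
((W + 680)/(-538 + O(-3)))*(-28) = ((215/103519 + 680)/(-538 + 2*(-3)))*(-28) = (70393135/(103519*(-538 - 6)))*(-28) = ((70393135/103519)/(-544))*(-28) = ((70393135/103519)*(-1/544))*(-28) = -70393135/56314336*(-28) = 492751945/14078584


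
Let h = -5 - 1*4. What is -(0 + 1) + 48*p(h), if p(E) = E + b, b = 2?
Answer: -337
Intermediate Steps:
h = -9 (h = -5 - 4 = -9)
p(E) = 2 + E (p(E) = E + 2 = 2 + E)
-(0 + 1) + 48*p(h) = -(0 + 1) + 48*(2 - 9) = -1*1 + 48*(-7) = -1 - 336 = -337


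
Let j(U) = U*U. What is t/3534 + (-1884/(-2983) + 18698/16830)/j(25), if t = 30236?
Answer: 26512380691/3097771875 ≈ 8.5585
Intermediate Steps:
j(U) = U²
t/3534 + (-1884/(-2983) + 18698/16830)/j(25) = 30236/3534 + (-1884/(-2983) + 18698/16830)/(25²) = 30236*(1/3534) + (-1884*(-1/2983) + 18698*(1/16830))/625 = 15118/1767 + (12/19 + 9349/8415)*(1/625) = 15118/1767 + (278611/159885)*(1/625) = 15118/1767 + 278611/99928125 = 26512380691/3097771875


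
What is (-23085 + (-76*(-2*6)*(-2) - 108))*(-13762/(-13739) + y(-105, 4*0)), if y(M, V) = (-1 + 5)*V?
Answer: -344283954/13739 ≈ -25059.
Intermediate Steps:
y(M, V) = 4*V
(-23085 + (-76*(-2*6)*(-2) - 108))*(-13762/(-13739) + y(-105, 4*0)) = (-23085 + (-76*(-2*6)*(-2) - 108))*(-13762/(-13739) + 4*(4*0)) = (-23085 + (-(-912)*(-2) - 108))*(-13762*(-1)/13739 + 4*0) = (-23085 + (-76*24 - 108))*(-1*(-13762/13739) + 0) = (-23085 + (-1824 - 108))*(13762/13739 + 0) = (-23085 - 1932)*(13762/13739) = -25017*13762/13739 = -344283954/13739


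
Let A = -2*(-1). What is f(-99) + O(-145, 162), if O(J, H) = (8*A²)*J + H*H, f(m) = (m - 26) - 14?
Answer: 21465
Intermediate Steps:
A = 2
f(m) = -40 + m (f(m) = (-26 + m) - 14 = -40 + m)
O(J, H) = H² + 32*J (O(J, H) = (8*2²)*J + H*H = (8*4)*J + H² = 32*J + H² = H² + 32*J)
f(-99) + O(-145, 162) = (-40 - 99) + (162² + 32*(-145)) = -139 + (26244 - 4640) = -139 + 21604 = 21465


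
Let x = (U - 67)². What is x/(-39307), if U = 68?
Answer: -1/39307 ≈ -2.5441e-5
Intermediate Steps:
x = 1 (x = (68 - 67)² = 1² = 1)
x/(-39307) = 1/(-39307) = 1*(-1/39307) = -1/39307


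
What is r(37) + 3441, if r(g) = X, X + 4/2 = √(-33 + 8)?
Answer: 3439 + 5*I ≈ 3439.0 + 5.0*I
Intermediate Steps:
X = -2 + 5*I (X = -2 + √(-33 + 8) = -2 + √(-25) = -2 + 5*I ≈ -2.0 + 5.0*I)
r(g) = -2 + 5*I
r(37) + 3441 = (-2 + 5*I) + 3441 = 3439 + 5*I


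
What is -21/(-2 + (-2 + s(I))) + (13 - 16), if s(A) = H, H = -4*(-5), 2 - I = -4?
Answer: -69/16 ≈ -4.3125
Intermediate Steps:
I = 6 (I = 2 - 1*(-4) = 2 + 4 = 6)
H = 20
s(A) = 20
-21/(-2 + (-2 + s(I))) + (13 - 16) = -21/(-2 + (-2 + 20)) + (13 - 16) = -21/(-2 + 18) - 3 = -21/16 - 3 = -69/16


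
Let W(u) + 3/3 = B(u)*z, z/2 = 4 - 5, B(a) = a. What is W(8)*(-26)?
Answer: 442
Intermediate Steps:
z = -2 (z = 2*(4 - 5) = 2*(-1) = -2)
W(u) = -1 - 2*u (W(u) = -1 + u*(-2) = -1 - 2*u)
W(8)*(-26) = (-1 - 2*8)*(-26) = (-1 - 16)*(-26) = -17*(-26) = 442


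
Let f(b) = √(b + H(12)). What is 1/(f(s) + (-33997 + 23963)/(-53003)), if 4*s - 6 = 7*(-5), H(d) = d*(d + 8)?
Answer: -2127328408/2615072341755 + 39330452126*√19/2615072341755 ≈ 0.064744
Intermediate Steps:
H(d) = d*(8 + d)
s = -29/4 (s = 3/2 + (7*(-5))/4 = 3/2 + (¼)*(-35) = 3/2 - 35/4 = -29/4 ≈ -7.2500)
f(b) = √(240 + b) (f(b) = √(b + 12*(8 + 12)) = √(b + 12*20) = √(b + 240) = √(240 + b))
1/(f(s) + (-33997 + 23963)/(-53003)) = 1/(√(240 - 29/4) + (-33997 + 23963)/(-53003)) = 1/(√(931/4) - 10034*(-1/53003)) = 1/(7*√19/2 + 10034/53003) = 1/(10034/53003 + 7*√19/2)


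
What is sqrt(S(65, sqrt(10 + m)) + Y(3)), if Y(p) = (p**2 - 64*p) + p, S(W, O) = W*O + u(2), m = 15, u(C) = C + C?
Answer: sqrt(149) ≈ 12.207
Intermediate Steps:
u(C) = 2*C
S(W, O) = 4 + O*W (S(W, O) = W*O + 2*2 = O*W + 4 = 4 + O*W)
Y(p) = p**2 - 63*p
sqrt(S(65, sqrt(10 + m)) + Y(3)) = sqrt((4 + sqrt(10 + 15)*65) + 3*(-63 + 3)) = sqrt((4 + sqrt(25)*65) + 3*(-60)) = sqrt((4 + 5*65) - 180) = sqrt((4 + 325) - 180) = sqrt(329 - 180) = sqrt(149)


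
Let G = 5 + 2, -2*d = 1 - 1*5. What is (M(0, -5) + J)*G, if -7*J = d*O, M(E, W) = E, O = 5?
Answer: -10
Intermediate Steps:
d = 2 (d = -(1 - 1*5)/2 = -(1 - 5)/2 = -½*(-4) = 2)
J = -10/7 (J = -2*5/7 = -⅐*10 = -10/7 ≈ -1.4286)
G = 7
(M(0, -5) + J)*G = (0 - 10/7)*7 = -10/7*7 = -10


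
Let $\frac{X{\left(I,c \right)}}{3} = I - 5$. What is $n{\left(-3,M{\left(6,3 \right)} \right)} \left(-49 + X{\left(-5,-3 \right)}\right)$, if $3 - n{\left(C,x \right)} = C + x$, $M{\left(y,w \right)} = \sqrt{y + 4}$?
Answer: $-474 + 79 \sqrt{10} \approx -224.18$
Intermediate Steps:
$M{\left(y,w \right)} = \sqrt{4 + y}$
$n{\left(C,x \right)} = 3 - C - x$ ($n{\left(C,x \right)} = 3 - \left(C + x\right) = 3 - C - x$)
$X{\left(I,c \right)} = -15 + 3 I$ ($X{\left(I,c \right)} = 3 \left(I - 5\right) = 3 \left(-5 + I\right) = -15 + 3 I$)
$n{\left(-3,M{\left(6,3 \right)} \right)} \left(-49 + X{\left(-5,-3 \right)}\right) = \left(3 - -3 - \sqrt{4 + 6}\right) \left(-49 + \left(-15 + 3 \left(-5\right)\right)\right) = \left(3 + 3 - \sqrt{10}\right) \left(-49 - 30\right) = \left(6 - \sqrt{10}\right) \left(-49 - 30\right) = \left(6 - \sqrt{10}\right) \left(-79\right) = -474 + 79 \sqrt{10}$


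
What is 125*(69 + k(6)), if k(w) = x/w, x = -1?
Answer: 51625/6 ≈ 8604.2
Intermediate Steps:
k(w) = -1/w
125*(69 + k(6)) = 125*(69 - 1/6) = 125*(69 - 1*⅙) = 125*(69 - ⅙) = 125*(413/6) = 51625/6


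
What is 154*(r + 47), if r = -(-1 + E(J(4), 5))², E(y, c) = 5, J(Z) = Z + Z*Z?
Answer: 4774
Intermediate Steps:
J(Z) = Z + Z²
r = -16 (r = -(-1 + 5)² = -1*4² = -1*16 = -16)
154*(r + 47) = 154*(-16 + 47) = 154*31 = 4774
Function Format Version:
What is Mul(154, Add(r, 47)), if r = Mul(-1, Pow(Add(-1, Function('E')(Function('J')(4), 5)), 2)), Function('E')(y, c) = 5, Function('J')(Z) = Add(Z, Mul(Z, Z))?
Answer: 4774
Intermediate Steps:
Function('J')(Z) = Add(Z, Pow(Z, 2))
r = -16 (r = Mul(-1, Pow(Add(-1, 5), 2)) = Mul(-1, Pow(4, 2)) = Mul(-1, 16) = -16)
Mul(154, Add(r, 47)) = Mul(154, Add(-16, 47)) = Mul(154, 31) = 4774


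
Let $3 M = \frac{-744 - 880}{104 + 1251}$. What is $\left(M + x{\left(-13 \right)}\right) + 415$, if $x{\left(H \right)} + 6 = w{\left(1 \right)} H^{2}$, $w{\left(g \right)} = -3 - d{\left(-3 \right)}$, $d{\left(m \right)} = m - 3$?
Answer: $\frac{3721916}{4065} \approx 915.6$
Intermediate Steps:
$d{\left(m \right)} = -3 + m$
$w{\left(g \right)} = 3$ ($w{\left(g \right)} = -3 - \left(-3 - 3\right) = -3 - -6 = -3 + 6 = 3$)
$M = - \frac{1624}{4065}$ ($M = \frac{\left(-744 - 880\right) \frac{1}{104 + 1251}}{3} = \frac{\left(-1624\right) \frac{1}{1355}}{3} = \frac{1}{3} \left(- \frac{1624}{1355}\right) = - \frac{1624}{4065} \approx -0.39951$)
$x{\left(H \right)} = -6 + 3 H^{2}$
$\left(M + x{\left(-13 \right)}\right) + 415 = \left(- \frac{1624}{4065} - \left(6 - 3 \left(-13\right)^{2}\right)\right) + 415 = \left(- \frac{1624}{4065} + \left(-6 + 3 \cdot 169\right)\right) + 415 = \left(- \frac{1624}{4065} + \left(-6 + 507\right)\right) + 415 = \left(- \frac{1624}{4065} + 501\right) + 415 = \frac{2034941}{4065} + 415 = \frac{3721916}{4065}$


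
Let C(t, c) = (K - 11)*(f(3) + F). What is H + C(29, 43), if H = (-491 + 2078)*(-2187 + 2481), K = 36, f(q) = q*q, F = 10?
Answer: 467053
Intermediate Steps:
f(q) = q²
C(t, c) = 475 (C(t, c) = (36 - 11)*(3² + 10) = 25*(9 + 10) = 25*19 = 475)
H = 466578 (H = 1587*294 = 466578)
H + C(29, 43) = 466578 + 475 = 467053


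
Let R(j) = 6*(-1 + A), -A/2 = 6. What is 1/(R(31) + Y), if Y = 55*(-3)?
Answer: -1/243 ≈ -0.0041152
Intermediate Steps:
A = -12 (A = -2*6 = -12)
Y = -165
R(j) = -78 (R(j) = 6*(-1 - 12) = 6*(-13) = -78)
1/(R(31) + Y) = 1/(-78 - 165) = 1/(-243) = -1/243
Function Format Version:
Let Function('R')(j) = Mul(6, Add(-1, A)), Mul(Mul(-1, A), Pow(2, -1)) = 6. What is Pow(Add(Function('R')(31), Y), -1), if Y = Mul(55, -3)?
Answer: Rational(-1, 243) ≈ -0.0041152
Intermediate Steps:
A = -12 (A = Mul(-2, 6) = -12)
Y = -165
Function('R')(j) = -78 (Function('R')(j) = Mul(6, Add(-1, -12)) = Mul(6, -13) = -78)
Pow(Add(Function('R')(31), Y), -1) = Pow(Add(-78, -165), -1) = Pow(-243, -1) = Rational(-1, 243)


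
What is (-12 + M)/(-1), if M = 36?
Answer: -24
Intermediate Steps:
(-12 + M)/(-1) = (-12 + 36)/(-1) = -1*24 = -24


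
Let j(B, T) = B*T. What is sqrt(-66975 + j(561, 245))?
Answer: 9*sqrt(870) ≈ 265.46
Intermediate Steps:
sqrt(-66975 + j(561, 245)) = sqrt(-66975 + 561*245) = sqrt(-66975 + 137445) = sqrt(70470) = 9*sqrt(870)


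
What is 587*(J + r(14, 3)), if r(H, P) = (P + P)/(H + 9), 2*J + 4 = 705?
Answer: 9471245/46 ≈ 2.0590e+5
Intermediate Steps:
J = 701/2 (J = -2 + (½)*705 = -2 + 705/2 = 701/2 ≈ 350.50)
r(H, P) = 2*P/(9 + H) (r(H, P) = (2*P)/(9 + H) = 2*P/(9 + H))
587*(J + r(14, 3)) = 587*(701/2 + 2*3/(9 + 14)) = 587*(701/2 + 2*3/23) = 587*(701/2 + 2*3*(1/23)) = 587*(701/2 + 6/23) = 587*(16135/46) = 9471245/46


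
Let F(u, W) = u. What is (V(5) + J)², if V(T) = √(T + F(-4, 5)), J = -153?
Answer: 23104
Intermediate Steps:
V(T) = √(-4 + T) (V(T) = √(T - 4) = √(-4 + T))
(V(5) + J)² = (√(-4 + 5) - 153)² = (√1 - 153)² = (1 - 153)² = (-152)² = 23104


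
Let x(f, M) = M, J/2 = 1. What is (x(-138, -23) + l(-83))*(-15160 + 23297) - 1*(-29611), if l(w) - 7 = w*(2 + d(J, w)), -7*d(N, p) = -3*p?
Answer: 158008118/7 ≈ 2.2573e+7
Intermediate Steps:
J = 2 (J = 2*1 = 2)
d(N, p) = 3*p/7 (d(N, p) = -(-3)*p/7 = 3*p/7)
l(w) = 7 + w*(2 + 3*w/7)
(x(-138, -23) + l(-83))*(-15160 + 23297) - 1*(-29611) = (-23 + (7 + 2*(-83) + (3/7)*(-83)**2))*(-15160 + 23297) - 1*(-29611) = (-23 + (7 - 166 + (3/7)*6889))*8137 + 29611 = (-23 + (7 - 166 + 20667/7))*8137 + 29611 = (-23 + 19554/7)*8137 + 29611 = (19393/7)*8137 + 29611 = 157800841/7 + 29611 = 158008118/7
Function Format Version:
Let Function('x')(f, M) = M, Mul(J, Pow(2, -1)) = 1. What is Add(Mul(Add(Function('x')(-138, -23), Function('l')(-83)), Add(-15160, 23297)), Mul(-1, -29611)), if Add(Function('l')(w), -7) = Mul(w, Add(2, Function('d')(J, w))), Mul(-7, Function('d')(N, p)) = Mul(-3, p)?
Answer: Rational(158008118, 7) ≈ 2.2573e+7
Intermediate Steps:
J = 2 (J = Mul(2, 1) = 2)
Function('d')(N, p) = Mul(Rational(3, 7), p) (Function('d')(N, p) = Mul(Rational(-1, 7), Mul(-3, p)) = Mul(Rational(3, 7), p))
Function('l')(w) = Add(7, Mul(w, Add(2, Mul(Rational(3, 7), w))))
Add(Mul(Add(Function('x')(-138, -23), Function('l')(-83)), Add(-15160, 23297)), Mul(-1, -29611)) = Add(Mul(Add(-23, Add(7, Mul(2, -83), Mul(Rational(3, 7), Pow(-83, 2)))), Add(-15160, 23297)), Mul(-1, -29611)) = Add(Mul(Add(-23, Add(7, -166, Mul(Rational(3, 7), 6889))), 8137), 29611) = Add(Mul(Add(-23, Add(7, -166, Rational(20667, 7))), 8137), 29611) = Add(Mul(Add(-23, Rational(19554, 7)), 8137), 29611) = Add(Mul(Rational(19393, 7), 8137), 29611) = Add(Rational(157800841, 7), 29611) = Rational(158008118, 7)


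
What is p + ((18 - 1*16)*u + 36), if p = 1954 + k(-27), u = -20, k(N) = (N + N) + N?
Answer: 1869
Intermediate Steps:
k(N) = 3*N (k(N) = 2*N + N = 3*N)
p = 1873 (p = 1954 + 3*(-27) = 1954 - 81 = 1873)
p + ((18 - 1*16)*u + 36) = 1873 + ((18 - 1*16)*(-20) + 36) = 1873 + ((18 - 16)*(-20) + 36) = 1873 + (2*(-20) + 36) = 1873 + (-40 + 36) = 1873 - 4 = 1869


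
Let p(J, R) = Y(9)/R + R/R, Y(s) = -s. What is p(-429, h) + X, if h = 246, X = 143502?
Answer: 11767243/82 ≈ 1.4350e+5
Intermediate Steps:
p(J, R) = 1 - 9/R (p(J, R) = (-1*9)/R + R/R = -9/R + 1 = 1 - 9/R)
p(-429, h) + X = (-9 + 246)/246 + 143502 = (1/246)*237 + 143502 = 79/82 + 143502 = 11767243/82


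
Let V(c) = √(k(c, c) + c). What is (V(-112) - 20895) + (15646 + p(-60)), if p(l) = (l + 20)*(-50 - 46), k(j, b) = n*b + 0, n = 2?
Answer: -1409 + 4*I*√21 ≈ -1409.0 + 18.33*I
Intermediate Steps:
k(j, b) = 2*b (k(j, b) = 2*b + 0 = 2*b)
p(l) = -1920 - 96*l (p(l) = (20 + l)*(-96) = -1920 - 96*l)
V(c) = √3*√c (V(c) = √(2*c + c) = √(3*c) = √3*√c)
(V(-112) - 20895) + (15646 + p(-60)) = (√3*√(-112) - 20895) + (15646 + (-1920 - 96*(-60))) = (√3*(4*I*√7) - 20895) + (15646 + (-1920 + 5760)) = (4*I*√21 - 20895) + (15646 + 3840) = (-20895 + 4*I*√21) + 19486 = -1409 + 4*I*√21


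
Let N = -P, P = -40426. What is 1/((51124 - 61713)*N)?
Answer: -1/428070914 ≈ -2.3361e-9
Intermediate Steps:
N = 40426 (N = -1*(-40426) = 40426)
1/((51124 - 61713)*N) = 1/((51124 - 61713)*40426) = (1/40426)/(-10589) = -1/10589*1/40426 = -1/428070914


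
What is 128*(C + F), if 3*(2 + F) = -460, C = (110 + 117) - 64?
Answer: 2944/3 ≈ 981.33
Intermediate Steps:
C = 163 (C = 227 - 64 = 163)
F = -466/3 (F = -2 + (⅓)*(-460) = -2 - 460/3 = -466/3 ≈ -155.33)
128*(C + F) = 128*(163 - 466/3) = 128*(23/3) = 2944/3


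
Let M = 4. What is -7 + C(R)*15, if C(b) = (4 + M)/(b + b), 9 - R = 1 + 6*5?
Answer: -107/11 ≈ -9.7273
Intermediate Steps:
R = -22 (R = 9 - (1 + 6*5) = 9 - (1 + 30) = 9 - 1*31 = 9 - 31 = -22)
C(b) = 4/b (C(b) = (4 + 4)/(b + b) = 8/((2*b)) = 8*(1/(2*b)) = 4/b)
-7 + C(R)*15 = -7 + (4/(-22))*15 = -7 + (4*(-1/22))*15 = -7 - 2/11*15 = -7 - 30/11 = -107/11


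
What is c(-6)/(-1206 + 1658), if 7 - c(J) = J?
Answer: 13/452 ≈ 0.028761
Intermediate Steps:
c(J) = 7 - J
c(-6)/(-1206 + 1658) = (7 - 1*(-6))/(-1206 + 1658) = (7 + 6)/452 = 13*(1/452) = 13/452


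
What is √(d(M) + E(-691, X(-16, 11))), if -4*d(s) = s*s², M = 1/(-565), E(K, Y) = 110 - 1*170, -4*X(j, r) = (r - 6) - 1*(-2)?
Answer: I*√24457104149435/638450 ≈ 7.746*I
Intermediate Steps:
X(j, r) = 1 - r/4 (X(j, r) = -((r - 6) - 1*(-2))/4 = -((-6 + r) + 2)/4 = -(-4 + r)/4 = 1 - r/4)
E(K, Y) = -60 (E(K, Y) = 110 - 170 = -60)
M = -1/565 ≈ -0.0017699
d(s) = -s³/4 (d(s) = -s*s²/4 = -s³/4)
√(d(M) + E(-691, X(-16, 11))) = √(-(-1/565)³/4 - 60) = √(-¼*(-1/180362125) - 60) = √(1/721448500 - 60) = √(-43286909999/721448500) = I*√24457104149435/638450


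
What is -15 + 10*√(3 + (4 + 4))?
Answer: -15 + 10*√11 ≈ 18.166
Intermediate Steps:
-15 + 10*√(3 + (4 + 4)) = -15 + 10*√(3 + 8) = -15 + 10*√11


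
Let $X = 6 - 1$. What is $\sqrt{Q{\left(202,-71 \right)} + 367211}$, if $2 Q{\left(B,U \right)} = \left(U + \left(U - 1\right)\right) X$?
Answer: $\frac{3 \sqrt{163046}}{2} \approx 605.68$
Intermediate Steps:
$X = 5$
$Q{\left(B,U \right)} = - \frac{5}{2} + 5 U$ ($Q{\left(B,U \right)} = \frac{\left(U + \left(U - 1\right)\right) 5}{2} = \frac{\left(U + \left(-1 + U\right)\right) 5}{2} = \frac{\left(-1 + 2 U\right) 5}{2} = \frac{-5 + 10 U}{2} = - \frac{5}{2} + 5 U$)
$\sqrt{Q{\left(202,-71 \right)} + 367211} = \sqrt{\left(- \frac{5}{2} + 5 \left(-71\right)\right) + 367211} = \sqrt{\left(- \frac{5}{2} - 355\right) + 367211} = \sqrt{- \frac{715}{2} + 367211} = \sqrt{\frac{733707}{2}} = \frac{3 \sqrt{163046}}{2}$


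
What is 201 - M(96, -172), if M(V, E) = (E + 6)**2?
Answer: -27355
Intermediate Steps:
M(V, E) = (6 + E)**2
201 - M(96, -172) = 201 - (6 - 172)**2 = 201 - 1*(-166)**2 = 201 - 1*27556 = 201 - 27556 = -27355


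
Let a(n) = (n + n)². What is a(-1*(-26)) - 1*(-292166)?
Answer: 294870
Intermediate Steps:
a(n) = 4*n² (a(n) = (2*n)² = 4*n²)
a(-1*(-26)) - 1*(-292166) = 4*(-1*(-26))² - 1*(-292166) = 4*26² + 292166 = 4*676 + 292166 = 2704 + 292166 = 294870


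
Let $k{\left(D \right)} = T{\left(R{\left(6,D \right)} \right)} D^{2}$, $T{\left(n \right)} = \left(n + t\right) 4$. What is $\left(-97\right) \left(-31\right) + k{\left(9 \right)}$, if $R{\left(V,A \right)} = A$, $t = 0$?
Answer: $5923$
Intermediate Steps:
$T{\left(n \right)} = 4 n$ ($T{\left(n \right)} = \left(n + 0\right) 4 = n 4 = 4 n$)
$k{\left(D \right)} = 4 D^{3}$ ($k{\left(D \right)} = 4 D D^{2} = 4 D^{3}$)
$\left(-97\right) \left(-31\right) + k{\left(9 \right)} = \left(-97\right) \left(-31\right) + 4 \cdot 9^{3} = 3007 + 4 \cdot 729 = 3007 + 2916 = 5923$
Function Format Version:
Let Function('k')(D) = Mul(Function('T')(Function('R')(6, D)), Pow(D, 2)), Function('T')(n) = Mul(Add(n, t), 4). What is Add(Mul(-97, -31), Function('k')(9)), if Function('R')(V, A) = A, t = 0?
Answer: 5923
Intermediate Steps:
Function('T')(n) = Mul(4, n) (Function('T')(n) = Mul(Add(n, 0), 4) = Mul(n, 4) = Mul(4, n))
Function('k')(D) = Mul(4, Pow(D, 3)) (Function('k')(D) = Mul(Mul(4, D), Pow(D, 2)) = Mul(4, Pow(D, 3)))
Add(Mul(-97, -31), Function('k')(9)) = Add(Mul(-97, -31), Mul(4, Pow(9, 3))) = Add(3007, Mul(4, 729)) = Add(3007, 2916) = 5923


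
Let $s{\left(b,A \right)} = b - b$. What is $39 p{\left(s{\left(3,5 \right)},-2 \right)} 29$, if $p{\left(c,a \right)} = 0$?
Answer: $0$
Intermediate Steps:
$s{\left(b,A \right)} = 0$
$39 p{\left(s{\left(3,5 \right)},-2 \right)} 29 = 39 \cdot 0 \cdot 29 = 0 \cdot 29 = 0$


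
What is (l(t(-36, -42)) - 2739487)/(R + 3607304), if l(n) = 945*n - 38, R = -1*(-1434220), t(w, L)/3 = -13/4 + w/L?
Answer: -3661745/6722032 ≈ -0.54474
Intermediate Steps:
t(w, L) = -39/4 + 3*w/L (t(w, L) = 3*(-13/4 + w/L) = -39/4 + 3*w/L)
R = 1434220
l(n) = -38 + 945*n
(l(t(-36, -42)) - 2739487)/(R + 3607304) = ((-38 + 945*(-39/4 + 3*(-36)/(-42))) - 2739487)/(1434220 + 3607304) = ((-38 + 945*(-39/4 + 3*(-36)*(-1/42))) - 2739487)/5041524 = ((-38 + 945*(-39/4 + 18/7)) - 2739487)*(1/5041524) = ((-38 + 945*(-201/28)) - 2739487)*(1/5041524) = ((-38 - 27135/4) - 2739487)*(1/5041524) = (-27287/4 - 2739487)*(1/5041524) = -10985235/4*1/5041524 = -3661745/6722032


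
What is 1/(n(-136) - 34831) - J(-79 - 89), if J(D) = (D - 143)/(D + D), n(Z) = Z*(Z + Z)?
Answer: -671735/726096 ≈ -0.92513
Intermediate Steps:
n(Z) = 2*Z² (n(Z) = Z*(2*Z) = 2*Z²)
J(D) = (-143 + D)/(2*D) (J(D) = (-143 + D)/((2*D)) = (-143 + D)*(1/(2*D)) = (-143 + D)/(2*D))
1/(n(-136) - 34831) - J(-79 - 89) = 1/(2*(-136)² - 34831) - (-143 + (-79 - 89))/(2*(-79 - 89)) = 1/(2*18496 - 34831) - (-143 - 168)/(2*(-168)) = 1/(36992 - 34831) - (-1)*(-311)/(2*168) = 1/2161 - 1*311/336 = 1/2161 - 311/336 = -671735/726096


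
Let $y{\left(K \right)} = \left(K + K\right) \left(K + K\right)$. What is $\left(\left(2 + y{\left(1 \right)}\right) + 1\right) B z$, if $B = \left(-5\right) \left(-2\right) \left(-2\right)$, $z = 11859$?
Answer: $-1660260$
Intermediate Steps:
$y{\left(K \right)} = 4 K^{2}$ ($y{\left(K \right)} = 2 K 2 K = 4 K^{2}$)
$B = -20$ ($B = 10 \left(-2\right) = -20$)
$\left(\left(2 + y{\left(1 \right)}\right) + 1\right) B z = \left(\left(2 + 4 \cdot 1^{2}\right) + 1\right) \left(-20\right) 11859 = \left(\left(2 + 4 \cdot 1\right) + 1\right) \left(-20\right) 11859 = \left(\left(2 + 4\right) + 1\right) \left(-20\right) 11859 = \left(6 + 1\right) \left(-20\right) 11859 = 7 \left(-20\right) 11859 = \left(-140\right) 11859 = -1660260$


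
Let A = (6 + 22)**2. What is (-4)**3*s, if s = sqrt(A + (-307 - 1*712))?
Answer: -64*I*sqrt(235) ≈ -981.1*I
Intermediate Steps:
A = 784 (A = 28**2 = 784)
s = I*sqrt(235) (s = sqrt(784 + (-307 - 1*712)) = sqrt(784 + (-307 - 712)) = sqrt(784 - 1019) = sqrt(-235) = I*sqrt(235) ≈ 15.33*I)
(-4)**3*s = (-4)**3*(I*sqrt(235)) = -64*I*sqrt(235)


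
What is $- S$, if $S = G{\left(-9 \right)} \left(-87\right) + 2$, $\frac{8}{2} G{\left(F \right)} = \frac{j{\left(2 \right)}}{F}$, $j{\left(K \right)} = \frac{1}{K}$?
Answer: $- \frac{77}{24} \approx -3.2083$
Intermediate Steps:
$G{\left(F \right)} = \frac{1}{8 F}$ ($G{\left(F \right)} = \frac{\frac{1}{2} \frac{1}{F}}{4} = \frac{1}{8 F}$)
$S = \frac{77}{24}$ ($S = \frac{1}{8 \left(-9\right)} \left(-87\right) + 2 = \frac{1}{8} \left(- \frac{1}{9}\right) \left(-87\right) + 2 = \left(- \frac{1}{72}\right) \left(-87\right) + 2 = \frac{29}{24} + 2 = \frac{77}{24} \approx 3.2083$)
$- S = \left(-1\right) \frac{77}{24} = - \frac{77}{24}$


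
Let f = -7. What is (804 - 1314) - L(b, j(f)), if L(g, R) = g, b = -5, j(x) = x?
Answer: -505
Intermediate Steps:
(804 - 1314) - L(b, j(f)) = (804 - 1314) - 1*(-5) = -510 + 5 = -505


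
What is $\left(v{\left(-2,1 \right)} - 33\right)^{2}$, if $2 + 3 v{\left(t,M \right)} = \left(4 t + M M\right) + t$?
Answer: $\frac{12100}{9} \approx 1344.4$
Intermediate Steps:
$v{\left(t,M \right)} = - \frac{2}{3} + \frac{M^{2}}{3} + \frac{5 t}{3}$ ($v{\left(t,M \right)} = - \frac{2}{3} + \frac{\left(4 t + M M\right) + t}{3} = - \frac{2}{3} + \frac{\left(4 t + M^{2}\right) + t}{3} = - \frac{2}{3} + \frac{\left(M^{2} + 4 t\right) + t}{3} = - \frac{2}{3} + \frac{M^{2} + 5 t}{3} = - \frac{2}{3} + \left(\frac{M^{2}}{3} + \frac{5 t}{3}\right) = - \frac{2}{3} + \frac{M^{2}}{3} + \frac{5 t}{3}$)
$\left(v{\left(-2,1 \right)} - 33\right)^{2} = \left(\left(- \frac{2}{3} + \frac{1^{2}}{3} + \frac{5}{3} \left(-2\right)\right) - 33\right)^{2} = \left(\left(- \frac{2}{3} + \frac{1}{3} \cdot 1 - \frac{10}{3}\right) - 33\right)^{2} = \left(\left(- \frac{2}{3} + \frac{1}{3} - \frac{10}{3}\right) - 33\right)^{2} = \left(- \frac{11}{3} - 33\right)^{2} = \left(- \frac{110}{3}\right)^{2} = \frac{12100}{9}$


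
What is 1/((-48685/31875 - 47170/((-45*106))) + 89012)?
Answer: 19125/1702514414 ≈ 1.1233e-5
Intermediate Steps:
1/((-48685/31875 - 47170/((-45*106))) + 89012) = 1/((-48685*1/31875 - 47170/(-4770)) + 89012) = 1/((-9737/6375 - 47170*(-1/4770)) + 89012) = 1/((-9737/6375 + 89/9) + 89012) = 1/(159914/19125 + 89012) = 1/(1702514414/19125) = 19125/1702514414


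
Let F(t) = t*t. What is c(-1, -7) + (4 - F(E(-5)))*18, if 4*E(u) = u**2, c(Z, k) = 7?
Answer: -4993/8 ≈ -624.13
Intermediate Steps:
E(u) = u**2/4
F(t) = t**2
c(-1, -7) + (4 - F(E(-5)))*18 = 7 + (4 - ((1/4)*(-5)**2)**2)*18 = 7 + (4 - ((1/4)*25)**2)*18 = 7 + (4 - (25/4)**2)*18 = 7 + (4 - 1*625/16)*18 = 7 + (4 - 625/16)*18 = 7 - 561/16*18 = 7 - 5049/8 = -4993/8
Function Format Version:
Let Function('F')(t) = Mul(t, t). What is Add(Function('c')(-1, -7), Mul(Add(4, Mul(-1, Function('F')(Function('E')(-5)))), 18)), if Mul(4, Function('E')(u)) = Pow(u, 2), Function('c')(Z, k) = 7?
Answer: Rational(-4993, 8) ≈ -624.13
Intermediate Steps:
Function('E')(u) = Mul(Rational(1, 4), Pow(u, 2))
Function('F')(t) = Pow(t, 2)
Add(Function('c')(-1, -7), Mul(Add(4, Mul(-1, Function('F')(Function('E')(-5)))), 18)) = Add(7, Mul(Add(4, Mul(-1, Pow(Mul(Rational(1, 4), Pow(-5, 2)), 2))), 18)) = Add(7, Mul(Add(4, Mul(-1, Pow(Mul(Rational(1, 4), 25), 2))), 18)) = Add(7, Mul(Add(4, Mul(-1, Pow(Rational(25, 4), 2))), 18)) = Add(7, Mul(Add(4, Mul(-1, Rational(625, 16))), 18)) = Add(7, Mul(Add(4, Rational(-625, 16)), 18)) = Add(7, Mul(Rational(-561, 16), 18)) = Add(7, Rational(-5049, 8)) = Rational(-4993, 8)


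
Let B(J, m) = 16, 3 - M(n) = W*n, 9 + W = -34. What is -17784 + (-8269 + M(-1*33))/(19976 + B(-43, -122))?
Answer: -355547413/19992 ≈ -17785.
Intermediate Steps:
W = -43 (W = -9 - 34 = -43)
M(n) = 3 + 43*n (M(n) = 3 - (-43)*n = 3 + 43*n)
-17784 + (-8269 + M(-1*33))/(19976 + B(-43, -122)) = -17784 + (-8269 + (3 + 43*(-1*33)))/(19976 + 16) = -17784 + (-8269 + (3 + 43*(-33)))/19992 = -17784 + (-8269 + (3 - 1419))*(1/19992) = -17784 + (-8269 - 1416)*(1/19992) = -17784 - 9685*1/19992 = -17784 - 9685/19992 = -355547413/19992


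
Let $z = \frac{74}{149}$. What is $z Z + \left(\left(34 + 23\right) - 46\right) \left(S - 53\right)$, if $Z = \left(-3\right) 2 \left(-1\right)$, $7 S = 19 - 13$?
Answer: $- \frac{595127}{1043} \approx -570.59$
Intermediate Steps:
$S = \frac{6}{7}$ ($S = \frac{19 - 13}{7} = \frac{1}{7} \cdot 6 = \frac{6}{7} \approx 0.85714$)
$z = \frac{74}{149}$ ($z = 74 \cdot \frac{1}{149} = \frac{74}{149} \approx 0.49664$)
$Z = 6$ ($Z = \left(-6\right) \left(-1\right) = 6$)
$z Z + \left(\left(34 + 23\right) - 46\right) \left(S - 53\right) = \frac{74}{149} \cdot 6 + \left(\left(34 + 23\right) - 46\right) \left(\frac{6}{7} - 53\right) = \frac{444}{149} + \left(57 - 46\right) \left(- \frac{365}{7}\right) = \frac{444}{149} + 11 \left(- \frac{365}{7}\right) = \frac{444}{149} - \frac{4015}{7} = - \frac{595127}{1043}$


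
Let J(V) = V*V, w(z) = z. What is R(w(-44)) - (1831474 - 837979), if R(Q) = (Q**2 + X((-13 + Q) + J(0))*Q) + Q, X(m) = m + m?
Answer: -986587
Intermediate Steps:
J(V) = V**2
X(m) = 2*m
R(Q) = Q + Q**2 + Q*(-26 + 2*Q) (R(Q) = (Q**2 + (2*((-13 + Q) + 0**2))*Q) + Q = (Q**2 + (2*((-13 + Q) + 0))*Q) + Q = (Q**2 + (2*(-13 + Q))*Q) + Q = (Q**2 + (-26 + 2*Q)*Q) + Q = (Q**2 + Q*(-26 + 2*Q)) + Q = Q + Q**2 + Q*(-26 + 2*Q))
R(w(-44)) - (1831474 - 837979) = -44*(-25 + 3*(-44)) - (1831474 - 837979) = -44*(-25 - 132) - 1*993495 = -44*(-157) - 993495 = 6908 - 993495 = -986587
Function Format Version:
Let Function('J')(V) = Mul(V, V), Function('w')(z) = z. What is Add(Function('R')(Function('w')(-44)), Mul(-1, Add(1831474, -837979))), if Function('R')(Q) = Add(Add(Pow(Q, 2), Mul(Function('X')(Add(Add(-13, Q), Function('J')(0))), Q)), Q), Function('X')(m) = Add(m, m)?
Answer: -986587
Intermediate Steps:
Function('J')(V) = Pow(V, 2)
Function('X')(m) = Mul(2, m)
Function('R')(Q) = Add(Q, Pow(Q, 2), Mul(Q, Add(-26, Mul(2, Q)))) (Function('R')(Q) = Add(Add(Pow(Q, 2), Mul(Mul(2, Add(Add(-13, Q), Pow(0, 2))), Q)), Q) = Add(Add(Pow(Q, 2), Mul(Mul(2, Add(Add(-13, Q), 0)), Q)), Q) = Add(Add(Pow(Q, 2), Mul(Mul(2, Add(-13, Q)), Q)), Q) = Add(Add(Pow(Q, 2), Mul(Add(-26, Mul(2, Q)), Q)), Q) = Add(Add(Pow(Q, 2), Mul(Q, Add(-26, Mul(2, Q)))), Q) = Add(Q, Pow(Q, 2), Mul(Q, Add(-26, Mul(2, Q)))))
Add(Function('R')(Function('w')(-44)), Mul(-1, Add(1831474, -837979))) = Add(Mul(-44, Add(-25, Mul(3, -44))), Mul(-1, Add(1831474, -837979))) = Add(Mul(-44, Add(-25, -132)), Mul(-1, 993495)) = Add(Mul(-44, -157), -993495) = Add(6908, -993495) = -986587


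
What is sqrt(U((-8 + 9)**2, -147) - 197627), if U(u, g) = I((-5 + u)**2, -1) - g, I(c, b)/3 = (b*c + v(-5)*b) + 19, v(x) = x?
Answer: 4*I*sqrt(12341) ≈ 444.36*I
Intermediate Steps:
I(c, b) = 57 - 15*b + 3*b*c (I(c, b) = 3*((b*c - 5*b) + 19) = 3*((-5*b + b*c) + 19) = 3*(19 - 5*b + b*c) = 57 - 15*b + 3*b*c)
U(u, g) = 72 - g - 3*(-5 + u)**2 (U(u, g) = (57 - 15*(-1) + 3*(-1)*(-5 + u)**2) - g = (57 + 15 - 3*(-5 + u)**2) - g = (72 - 3*(-5 + u)**2) - g = 72 - g - 3*(-5 + u)**2)
sqrt(U((-8 + 9)**2, -147) - 197627) = sqrt((72 - 1*(-147) - 3*(-5 + (-8 + 9)**2)**2) - 197627) = sqrt((72 + 147 - 3*(-5 + 1**2)**2) - 197627) = sqrt((72 + 147 - 3*(-5 + 1)**2) - 197627) = sqrt((72 + 147 - 3*(-4)**2) - 197627) = sqrt((72 + 147 - 3*16) - 197627) = sqrt((72 + 147 - 48) - 197627) = sqrt(171 - 197627) = sqrt(-197456) = 4*I*sqrt(12341)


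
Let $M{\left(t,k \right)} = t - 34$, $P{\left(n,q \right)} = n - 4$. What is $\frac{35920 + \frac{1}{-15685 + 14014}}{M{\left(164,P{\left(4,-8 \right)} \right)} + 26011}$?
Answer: $\frac{60022319}{43681611} \approx 1.3741$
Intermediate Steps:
$P{\left(n,q \right)} = -4 + n$
$M{\left(t,k \right)} = -34 + t$ ($M{\left(t,k \right)} = t - 34 = -34 + t$)
$\frac{35920 + \frac{1}{-15685 + 14014}}{M{\left(164,P{\left(4,-8 \right)} \right)} + 26011} = \frac{35920 + \frac{1}{-15685 + 14014}}{\left(-34 + 164\right) + 26011} = \frac{35920 + \frac{1}{-1671}}{130 + 26011} = \frac{35920 - \frac{1}{1671}}{26141} = \frac{60022319}{1671} \cdot \frac{1}{26141} = \frac{60022319}{43681611}$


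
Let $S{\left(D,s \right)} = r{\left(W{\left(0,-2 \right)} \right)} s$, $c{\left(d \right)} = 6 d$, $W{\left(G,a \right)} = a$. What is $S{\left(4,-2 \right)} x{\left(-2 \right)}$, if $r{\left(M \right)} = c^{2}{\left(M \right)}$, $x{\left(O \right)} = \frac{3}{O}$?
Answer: $432$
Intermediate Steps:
$r{\left(M \right)} = 36 M^{2}$ ($r{\left(M \right)} = \left(6 M\right)^{2} = 36 M^{2}$)
$S{\left(D,s \right)} = 144 s$ ($S{\left(D,s \right)} = 36 \left(-2\right)^{2} s = 36 \cdot 4 s = 144 s$)
$S{\left(4,-2 \right)} x{\left(-2 \right)} = 144 \left(-2\right) \frac{3}{-2} = - 288 \cdot 3 \left(- \frac{1}{2}\right) = \left(-288\right) \left(- \frac{3}{2}\right) = 432$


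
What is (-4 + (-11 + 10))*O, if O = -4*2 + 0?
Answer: 40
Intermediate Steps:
O = -8 (O = -8 + 0 = -8)
(-4 + (-11 + 10))*O = (-4 + (-11 + 10))*(-8) = (-4 - 1)*(-8) = -5*(-8) = 40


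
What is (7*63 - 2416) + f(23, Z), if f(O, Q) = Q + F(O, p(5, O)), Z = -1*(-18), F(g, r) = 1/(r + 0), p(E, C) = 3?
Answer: -5870/3 ≈ -1956.7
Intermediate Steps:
F(g, r) = 1/r
Z = 18
f(O, Q) = ⅓ + Q (f(O, Q) = Q + 1/3 = Q + ⅓ = ⅓ + Q)
(7*63 - 2416) + f(23, Z) = (7*63 - 2416) + (⅓ + 18) = (441 - 2416) + 55/3 = -1975 + 55/3 = -5870/3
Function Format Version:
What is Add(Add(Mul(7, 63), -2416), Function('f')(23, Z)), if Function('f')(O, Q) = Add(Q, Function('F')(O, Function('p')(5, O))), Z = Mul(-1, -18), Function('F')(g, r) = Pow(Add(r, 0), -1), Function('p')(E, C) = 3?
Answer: Rational(-5870, 3) ≈ -1956.7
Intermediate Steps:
Function('F')(g, r) = Pow(r, -1)
Z = 18
Function('f')(O, Q) = Add(Rational(1, 3), Q) (Function('f')(O, Q) = Add(Q, Pow(3, -1)) = Add(Q, Rational(1, 3)) = Add(Rational(1, 3), Q))
Add(Add(Mul(7, 63), -2416), Function('f')(23, Z)) = Add(Add(Mul(7, 63), -2416), Add(Rational(1, 3), 18)) = Add(Add(441, -2416), Rational(55, 3)) = Add(-1975, Rational(55, 3)) = Rational(-5870, 3)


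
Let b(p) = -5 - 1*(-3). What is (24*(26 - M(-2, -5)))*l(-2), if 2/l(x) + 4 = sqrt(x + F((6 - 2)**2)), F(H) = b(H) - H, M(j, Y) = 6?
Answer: -320/3 - 160*I*sqrt(5)/3 ≈ -106.67 - 119.26*I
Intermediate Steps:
b(p) = -2 (b(p) = -5 + 3 = -2)
F(H) = -2 - H
l(x) = 2/(-4 + sqrt(-18 + x)) (l(x) = 2/(-4 + sqrt(x + (-2 - (6 - 2)**2))) = 2/(-4 + sqrt(x + (-2 - 1*4**2))) = 2/(-4 + sqrt(x + (-2 - 1*16))) = 2/(-4 + sqrt(x + (-2 - 16))) = 2/(-4 + sqrt(x - 18)) = 2/(-4 + sqrt(-18 + x)))
(24*(26 - M(-2, -5)))*l(-2) = (24*(26 - 1*6))*(2/(-4 + sqrt(-18 - 2))) = (24*(26 - 6))*(2/(-4 + sqrt(-20))) = (24*20)*(2/(-4 + 2*I*sqrt(5))) = 480*(2/(-4 + 2*I*sqrt(5))) = 960/(-4 + 2*I*sqrt(5))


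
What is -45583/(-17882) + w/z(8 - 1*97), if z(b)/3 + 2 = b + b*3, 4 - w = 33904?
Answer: 109192657/3200878 ≈ 34.113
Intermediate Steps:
w = -33900 (w = 4 - 1*33904 = 4 - 33904 = -33900)
z(b) = -6 + 12*b (z(b) = -6 + 3*(b + b*3) = -6 + 3*(b + 3*b) = -6 + 3*(4*b) = -6 + 12*b)
-45583/(-17882) + w/z(8 - 1*97) = -45583/(-17882) - 33900/(-6 + 12*(8 - 1*97)) = -45583*(-1/17882) - 33900/(-6 + 12*(8 - 97)) = 45583/17882 - 33900/(-6 + 12*(-89)) = 45583/17882 - 33900/(-6 - 1068) = 45583/17882 - 33900/(-1074) = 45583/17882 - 33900*(-1/1074) = 45583/17882 + 5650/179 = 109192657/3200878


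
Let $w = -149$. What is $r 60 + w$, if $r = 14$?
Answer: $691$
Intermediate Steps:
$r 60 + w = 14 \cdot 60 - 149 = 840 - 149 = 691$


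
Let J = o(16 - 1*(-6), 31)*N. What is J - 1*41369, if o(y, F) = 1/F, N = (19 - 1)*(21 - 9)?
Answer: -1282223/31 ≈ -41362.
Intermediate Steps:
N = 216 (N = 18*12 = 216)
J = 216/31 ≈ 6.9677
J - 1*41369 = 216/31 - 1*41369 = 216/31 - 41369 = -1282223/31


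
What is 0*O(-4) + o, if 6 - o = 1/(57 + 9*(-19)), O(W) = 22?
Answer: 685/114 ≈ 6.0088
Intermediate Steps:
o = 685/114 (o = 6 - 1/(57 + 9*(-19)) = 6 - 1/(57 - 171) = 6 - 1/(-114) = 6 - 1*(-1/114) = 6 + 1/114 = 685/114 ≈ 6.0088)
0*O(-4) + o = 0*22 + 685/114 = 0 + 685/114 = 685/114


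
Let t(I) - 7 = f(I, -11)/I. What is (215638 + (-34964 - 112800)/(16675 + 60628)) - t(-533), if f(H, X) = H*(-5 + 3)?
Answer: 16668930035/77303 ≈ 2.1563e+5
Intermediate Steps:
f(H, X) = -2*H (f(H, X) = H*(-2) = -2*H)
t(I) = 5 (t(I) = 7 + (-2*I)/I = 7 - 2 = 5)
(215638 + (-34964 - 112800)/(16675 + 60628)) - t(-533) = (215638 + (-34964 - 112800)/(16675 + 60628)) - 1*5 = (215638 - 147764/77303) - 5 = 16669316550/77303 - 5 = 16668930035/77303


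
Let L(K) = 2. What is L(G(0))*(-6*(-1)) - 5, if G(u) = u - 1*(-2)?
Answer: 7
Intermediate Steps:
G(u) = 2 + u (G(u) = u + 2 = 2 + u)
L(G(0))*(-6*(-1)) - 5 = 2*(-6*(-1)) - 5 = 2*6 - 5 = 12 - 5 = 7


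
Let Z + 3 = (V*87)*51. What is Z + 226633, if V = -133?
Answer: -363491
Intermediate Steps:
Z = -590124 (Z = -3 - 133*87*51 = -3 - 11571*51 = -3 - 590121 = -590124)
Z + 226633 = -590124 + 226633 = -363491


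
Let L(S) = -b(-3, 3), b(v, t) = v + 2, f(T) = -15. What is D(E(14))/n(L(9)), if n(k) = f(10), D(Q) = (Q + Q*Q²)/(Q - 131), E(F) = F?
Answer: 2758/1755 ≈ 1.5715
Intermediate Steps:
b(v, t) = 2 + v
L(S) = 1 (L(S) = -(2 - 3) = -1*(-1) = 1)
D(Q) = (Q + Q³)/(-131 + Q)
n(k) = -15
D(E(14))/n(L(9)) = ((14 + 14³)/(-131 + 14))/(-15) = ((14 + 2744)/(-117))*(-1/15) = -1/117*2758*(-1/15) = -2758/117*(-1/15) = 2758/1755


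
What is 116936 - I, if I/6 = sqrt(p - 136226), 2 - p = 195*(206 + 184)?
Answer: 116936 - 18*I*sqrt(23586) ≈ 1.1694e+5 - 2764.4*I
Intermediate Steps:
p = -76048 (p = 2 - 195*(206 + 184) = 2 - 195*390 = 2 - 1*76050 = 2 - 76050 = -76048)
I = 18*I*sqrt(23586) (I = 6*sqrt(-76048 - 136226) = 6*sqrt(-212274) = 6*(3*I*sqrt(23586)) = 18*I*sqrt(23586) ≈ 2764.4*I)
116936 - I = 116936 - 18*I*sqrt(23586)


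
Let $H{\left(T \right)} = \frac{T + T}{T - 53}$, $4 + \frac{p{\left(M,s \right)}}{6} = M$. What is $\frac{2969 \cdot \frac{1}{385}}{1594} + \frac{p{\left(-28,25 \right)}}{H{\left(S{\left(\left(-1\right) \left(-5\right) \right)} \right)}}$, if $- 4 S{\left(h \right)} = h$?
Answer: $- \frac{2556875047}{613690} \approx -4166.4$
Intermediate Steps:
$S{\left(h \right)} = - \frac{h}{4}$
$p{\left(M,s \right)} = -24 + 6 M$
$H{\left(T \right)} = \frac{2 T}{-53 + T}$
$\frac{2969 \cdot \frac{1}{385}}{1594} + \frac{p{\left(-28,25 \right)}}{H{\left(S{\left(\left(-1\right) \left(-5\right) \right)} \right)}} = \frac{2969 \cdot \frac{1}{385}}{1594} + \frac{-24 + 6 \left(-28\right)}{2 \left(- \frac{\left(-1\right) \left(-5\right)}{4}\right) \frac{1}{-53 - \frac{\left(-1\right) \left(-5\right)}{4}}} = 2969 \cdot \frac{1}{385} \cdot \frac{1}{1594} + \frac{-24 - 168}{2 \left(\left(- \frac{1}{4}\right) 5\right) \frac{1}{-53 - \frac{5}{4}}} = \frac{2969}{385} \cdot \frac{1}{1594} - \frac{192}{2 \left(- \frac{5}{4}\right) \frac{1}{-53 - \frac{5}{4}}} = \frac{2969}{613690} - \frac{192}{2 \left(- \frac{5}{4}\right) \frac{1}{- \frac{217}{4}}} = \frac{2969}{613690} - \frac{192}{2 \left(- \frac{5}{4}\right) \left(- \frac{4}{217}\right)} = \frac{2969}{613690} - \frac{192}{\frac{10}{217}} = \frac{2969}{613690} - \frac{20832}{5} = - \frac{2556875047}{613690}$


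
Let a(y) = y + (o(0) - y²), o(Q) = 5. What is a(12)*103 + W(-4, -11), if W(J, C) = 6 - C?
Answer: -13064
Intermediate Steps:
a(y) = 5 + y - y² (a(y) = y + (5 - y²) = 5 + y - y²)
a(12)*103 + W(-4, -11) = (5 + 12 - 1*12²)*103 + (6 - 1*(-11)) = (5 + 12 - 1*144)*103 + (6 + 11) = (5 + 12 - 144)*103 + 17 = -127*103 + 17 = -13081 + 17 = -13064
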